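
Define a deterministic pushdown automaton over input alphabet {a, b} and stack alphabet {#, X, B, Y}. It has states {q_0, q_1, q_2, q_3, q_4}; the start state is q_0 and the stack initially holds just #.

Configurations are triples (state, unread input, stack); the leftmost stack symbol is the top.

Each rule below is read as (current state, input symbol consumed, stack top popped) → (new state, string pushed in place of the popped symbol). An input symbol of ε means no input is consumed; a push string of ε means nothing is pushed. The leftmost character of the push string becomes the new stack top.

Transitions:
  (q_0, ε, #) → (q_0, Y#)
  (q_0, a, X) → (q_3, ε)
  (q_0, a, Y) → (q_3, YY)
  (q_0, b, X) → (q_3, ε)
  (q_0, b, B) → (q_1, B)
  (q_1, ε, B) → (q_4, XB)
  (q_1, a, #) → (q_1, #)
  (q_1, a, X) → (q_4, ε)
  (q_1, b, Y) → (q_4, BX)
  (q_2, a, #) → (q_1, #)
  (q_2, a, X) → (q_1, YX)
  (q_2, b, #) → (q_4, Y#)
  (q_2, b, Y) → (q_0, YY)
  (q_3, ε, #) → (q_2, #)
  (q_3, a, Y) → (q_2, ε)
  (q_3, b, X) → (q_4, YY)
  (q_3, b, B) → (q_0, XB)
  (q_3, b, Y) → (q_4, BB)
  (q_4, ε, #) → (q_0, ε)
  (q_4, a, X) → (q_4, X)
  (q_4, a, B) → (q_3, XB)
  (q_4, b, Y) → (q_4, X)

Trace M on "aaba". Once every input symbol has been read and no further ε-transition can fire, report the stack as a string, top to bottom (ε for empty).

(q_0, aaba, #) ⊢ (q_0, aaba, Y#) ⊢ (q_3, aba, YY#) ⊢ (q_2, ba, Y#) ⊢ (q_0, a, YY#) ⊢ (q_3, ε, YYY#)
All input consumed in state q_3 with stack YYY#.

YYY#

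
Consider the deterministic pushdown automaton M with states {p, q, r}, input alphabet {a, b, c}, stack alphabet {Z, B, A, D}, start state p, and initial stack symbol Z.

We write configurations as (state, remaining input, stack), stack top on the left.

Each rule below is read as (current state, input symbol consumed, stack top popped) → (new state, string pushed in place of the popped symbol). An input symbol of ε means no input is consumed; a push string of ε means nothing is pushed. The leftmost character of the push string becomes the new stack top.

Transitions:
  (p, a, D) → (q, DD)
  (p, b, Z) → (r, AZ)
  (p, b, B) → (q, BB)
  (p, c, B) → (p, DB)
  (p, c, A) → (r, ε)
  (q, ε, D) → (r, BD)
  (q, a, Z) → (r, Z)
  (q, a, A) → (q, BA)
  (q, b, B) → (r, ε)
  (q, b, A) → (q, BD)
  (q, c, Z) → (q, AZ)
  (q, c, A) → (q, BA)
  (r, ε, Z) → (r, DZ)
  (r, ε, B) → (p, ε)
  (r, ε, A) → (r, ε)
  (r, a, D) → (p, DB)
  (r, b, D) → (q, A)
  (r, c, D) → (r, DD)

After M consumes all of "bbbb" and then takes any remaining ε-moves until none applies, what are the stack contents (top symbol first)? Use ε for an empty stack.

DZ

(p, bbbb, Z)
  read b, top Z: go to r, push AZ → (r, bbb, AZ)
  ε-move, top A: go to r, push ε → (r, bbb, Z)
  ε-move, top Z: go to r, push DZ → (r, bbb, DZ)
  read b, top D: go to q, push A → (q, bb, AZ)
  read b, top A: go to q, push BD → (q, b, BDZ)
  read b, top B: go to r, push ε → (r, ε, DZ)
All input consumed in state r with stack DZ.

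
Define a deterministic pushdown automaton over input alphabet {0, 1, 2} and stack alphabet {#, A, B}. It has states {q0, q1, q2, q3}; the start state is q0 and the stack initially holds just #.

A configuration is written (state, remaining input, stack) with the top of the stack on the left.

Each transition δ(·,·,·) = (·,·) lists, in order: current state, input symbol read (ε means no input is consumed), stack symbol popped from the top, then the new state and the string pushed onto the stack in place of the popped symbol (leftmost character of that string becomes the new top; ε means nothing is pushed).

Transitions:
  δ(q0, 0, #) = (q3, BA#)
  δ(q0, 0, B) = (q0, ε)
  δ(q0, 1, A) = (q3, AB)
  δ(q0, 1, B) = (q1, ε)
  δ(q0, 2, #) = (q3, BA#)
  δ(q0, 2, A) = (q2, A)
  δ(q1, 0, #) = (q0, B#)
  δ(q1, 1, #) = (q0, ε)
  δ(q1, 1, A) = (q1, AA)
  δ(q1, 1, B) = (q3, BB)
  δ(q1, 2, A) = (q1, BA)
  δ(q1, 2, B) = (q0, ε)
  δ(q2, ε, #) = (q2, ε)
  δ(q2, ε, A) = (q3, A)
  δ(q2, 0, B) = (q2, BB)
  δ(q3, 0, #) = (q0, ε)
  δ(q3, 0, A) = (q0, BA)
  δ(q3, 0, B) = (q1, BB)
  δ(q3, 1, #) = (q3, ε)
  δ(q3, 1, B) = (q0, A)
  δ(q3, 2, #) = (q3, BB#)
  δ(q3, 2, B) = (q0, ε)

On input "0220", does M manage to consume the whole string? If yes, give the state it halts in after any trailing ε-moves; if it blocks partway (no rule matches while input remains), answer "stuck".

(q0, 0220, #)
  read 0, top #: go to q3, push BA# → (q3, 220, BA#)
  read 2, top B: go to q0, push ε → (q0, 20, A#)
  read 2, top A: go to q2, push A → (q2, 0, A#)
  ε-move, top A: go to q3, push A → (q3, 0, A#)
  read 0, top A: go to q0, push BA → (q0, ε, BA#)
All input consumed; M is in state q0.

q0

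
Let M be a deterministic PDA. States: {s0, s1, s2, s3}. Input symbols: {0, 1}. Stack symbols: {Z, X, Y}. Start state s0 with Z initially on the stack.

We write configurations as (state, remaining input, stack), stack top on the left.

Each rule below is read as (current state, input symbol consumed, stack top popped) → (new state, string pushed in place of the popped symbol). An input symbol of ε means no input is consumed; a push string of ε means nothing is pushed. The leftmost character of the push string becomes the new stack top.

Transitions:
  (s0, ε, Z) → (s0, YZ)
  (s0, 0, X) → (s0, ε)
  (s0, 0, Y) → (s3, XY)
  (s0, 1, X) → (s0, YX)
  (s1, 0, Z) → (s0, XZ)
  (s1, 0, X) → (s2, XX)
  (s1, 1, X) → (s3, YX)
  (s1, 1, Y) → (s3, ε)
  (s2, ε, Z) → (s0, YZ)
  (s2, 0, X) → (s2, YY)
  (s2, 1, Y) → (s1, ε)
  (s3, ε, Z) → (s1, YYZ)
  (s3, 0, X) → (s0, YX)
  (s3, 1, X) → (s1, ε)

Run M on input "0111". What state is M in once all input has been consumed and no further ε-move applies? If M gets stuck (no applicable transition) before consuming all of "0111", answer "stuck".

s3

(s0, 0111, Z)
  ε-move, top Z: go to s0, push YZ → (s0, 0111, YZ)
  read 0, top Y: go to s3, push XY → (s3, 111, XYZ)
  read 1, top X: go to s1, push ε → (s1, 11, YZ)
  read 1, top Y: go to s3, push ε → (s3, 1, Z)
  ε-move, top Z: go to s1, push YYZ → (s1, 1, YYZ)
  read 1, top Y: go to s3, push ε → (s3, ε, YZ)
All input consumed; M is in state s3.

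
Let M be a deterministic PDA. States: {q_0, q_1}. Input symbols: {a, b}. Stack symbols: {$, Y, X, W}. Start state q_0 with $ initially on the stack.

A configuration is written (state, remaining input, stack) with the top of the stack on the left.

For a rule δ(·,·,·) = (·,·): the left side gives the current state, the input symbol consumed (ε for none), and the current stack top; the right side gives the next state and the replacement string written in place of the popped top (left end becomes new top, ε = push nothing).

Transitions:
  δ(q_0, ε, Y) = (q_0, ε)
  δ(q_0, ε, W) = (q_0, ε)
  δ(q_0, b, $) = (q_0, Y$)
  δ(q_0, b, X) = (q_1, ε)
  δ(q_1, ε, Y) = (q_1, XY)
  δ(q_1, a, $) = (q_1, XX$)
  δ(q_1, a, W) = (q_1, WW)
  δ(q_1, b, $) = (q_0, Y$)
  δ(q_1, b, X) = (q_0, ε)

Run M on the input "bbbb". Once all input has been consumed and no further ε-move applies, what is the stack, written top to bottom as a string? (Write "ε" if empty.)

(q_0, bbbb, $)
  read b, top $: go to q_0, push Y$ → (q_0, bbb, Y$)
  ε-move, top Y: go to q_0, push ε → (q_0, bbb, $)
  read b, top $: go to q_0, push Y$ → (q_0, bb, Y$)
  ε-move, top Y: go to q_0, push ε → (q_0, bb, $)
  read b, top $: go to q_0, push Y$ → (q_0, b, Y$)
  ε-move, top Y: go to q_0, push ε → (q_0, b, $)
  read b, top $: go to q_0, push Y$ → (q_0, ε, Y$)
  ε-move, top Y: go to q_0, push ε → (q_0, ε, $)
All input consumed in state q_0 with stack $.

$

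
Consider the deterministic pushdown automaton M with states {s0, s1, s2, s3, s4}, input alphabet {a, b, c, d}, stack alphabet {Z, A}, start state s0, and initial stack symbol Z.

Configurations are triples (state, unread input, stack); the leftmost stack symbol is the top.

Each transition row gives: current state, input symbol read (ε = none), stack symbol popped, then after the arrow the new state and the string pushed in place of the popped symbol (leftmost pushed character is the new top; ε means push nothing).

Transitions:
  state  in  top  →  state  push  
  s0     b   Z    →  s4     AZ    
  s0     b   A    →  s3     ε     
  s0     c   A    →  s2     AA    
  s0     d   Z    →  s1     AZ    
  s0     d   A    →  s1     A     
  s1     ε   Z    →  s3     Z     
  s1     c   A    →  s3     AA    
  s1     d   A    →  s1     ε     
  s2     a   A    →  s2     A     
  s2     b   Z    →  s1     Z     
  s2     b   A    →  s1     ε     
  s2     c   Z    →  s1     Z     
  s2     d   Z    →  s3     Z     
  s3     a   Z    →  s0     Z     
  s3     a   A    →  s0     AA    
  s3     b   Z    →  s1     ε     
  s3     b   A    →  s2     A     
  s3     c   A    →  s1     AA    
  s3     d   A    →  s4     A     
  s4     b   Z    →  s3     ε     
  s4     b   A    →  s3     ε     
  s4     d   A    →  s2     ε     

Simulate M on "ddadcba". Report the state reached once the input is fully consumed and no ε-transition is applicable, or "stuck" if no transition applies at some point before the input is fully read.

(s0, ddadcba, Z) ⊢ (s1, dadcba, AZ) ⊢ (s1, adcba, Z) ⊢ (s3, adcba, Z) ⊢ (s0, dcba, Z) ⊢ (s1, cba, AZ) ⊢ (s3, ba, AAZ) ⊢ (s2, a, AAZ) ⊢ (s2, ε, AAZ)
All input consumed; M is in state s2.

s2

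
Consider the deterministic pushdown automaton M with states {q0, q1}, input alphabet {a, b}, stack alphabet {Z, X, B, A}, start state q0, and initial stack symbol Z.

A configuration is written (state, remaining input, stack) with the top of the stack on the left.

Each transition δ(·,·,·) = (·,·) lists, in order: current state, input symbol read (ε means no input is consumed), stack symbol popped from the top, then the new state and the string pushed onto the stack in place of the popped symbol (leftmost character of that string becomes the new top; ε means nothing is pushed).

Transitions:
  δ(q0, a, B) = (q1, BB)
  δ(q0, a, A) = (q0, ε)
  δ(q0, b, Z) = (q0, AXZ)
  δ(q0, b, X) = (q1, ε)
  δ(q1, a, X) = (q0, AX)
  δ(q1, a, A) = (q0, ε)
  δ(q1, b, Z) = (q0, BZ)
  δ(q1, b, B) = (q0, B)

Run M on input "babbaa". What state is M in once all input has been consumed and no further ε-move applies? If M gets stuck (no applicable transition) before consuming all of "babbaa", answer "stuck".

stuck

(q0, babbaa, Z) ⊢ (q0, abbaa, AXZ) ⊢ (q0, bbaa, XZ) ⊢ (q1, baa, Z) ⊢ (q0, aa, BZ) ⊢ (q1, a, BBZ)
No transition for (q1, a, top B); M blocks with input a remaining.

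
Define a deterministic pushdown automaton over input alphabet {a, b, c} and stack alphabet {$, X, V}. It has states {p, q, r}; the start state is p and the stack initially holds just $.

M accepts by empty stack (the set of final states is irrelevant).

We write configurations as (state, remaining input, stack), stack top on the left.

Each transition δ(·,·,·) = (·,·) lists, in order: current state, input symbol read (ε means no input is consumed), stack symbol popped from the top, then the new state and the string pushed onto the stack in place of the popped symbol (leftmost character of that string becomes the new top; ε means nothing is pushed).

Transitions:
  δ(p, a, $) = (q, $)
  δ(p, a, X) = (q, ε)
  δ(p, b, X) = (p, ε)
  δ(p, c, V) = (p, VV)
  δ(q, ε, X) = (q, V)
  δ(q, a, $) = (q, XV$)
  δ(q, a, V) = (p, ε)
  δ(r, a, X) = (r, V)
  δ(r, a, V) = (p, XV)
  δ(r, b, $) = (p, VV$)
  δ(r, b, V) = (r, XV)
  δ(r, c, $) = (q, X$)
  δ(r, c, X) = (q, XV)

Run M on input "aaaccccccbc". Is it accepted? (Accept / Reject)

Reject

(p, aaaccccccbc, $)
  read a, top $: go to q, push $ → (q, aaccccccbc, $)
  read a, top $: go to q, push XV$ → (q, accccccbc, XV$)
  ε-move, top X: go to q, push V → (q, accccccbc, VV$)
  read a, top V: go to p, push ε → (p, ccccccbc, V$)
  read c, top V: go to p, push VV → (p, cccccbc, VV$)
  read c, top V: go to p, push VV → (p, ccccbc, VVV$)
  read c, top V: go to p, push VV → (p, cccbc, VVVV$)
  read c, top V: go to p, push VV → (p, ccbc, VVVVV$)
  read c, top V: go to p, push VV → (p, cbc, VVVVVV$)
  read c, top V: go to p, push VV → (p, bc, VVVVVVV$)
No transition applies at (p, bc, VVVVVVV$); input not fully consumed.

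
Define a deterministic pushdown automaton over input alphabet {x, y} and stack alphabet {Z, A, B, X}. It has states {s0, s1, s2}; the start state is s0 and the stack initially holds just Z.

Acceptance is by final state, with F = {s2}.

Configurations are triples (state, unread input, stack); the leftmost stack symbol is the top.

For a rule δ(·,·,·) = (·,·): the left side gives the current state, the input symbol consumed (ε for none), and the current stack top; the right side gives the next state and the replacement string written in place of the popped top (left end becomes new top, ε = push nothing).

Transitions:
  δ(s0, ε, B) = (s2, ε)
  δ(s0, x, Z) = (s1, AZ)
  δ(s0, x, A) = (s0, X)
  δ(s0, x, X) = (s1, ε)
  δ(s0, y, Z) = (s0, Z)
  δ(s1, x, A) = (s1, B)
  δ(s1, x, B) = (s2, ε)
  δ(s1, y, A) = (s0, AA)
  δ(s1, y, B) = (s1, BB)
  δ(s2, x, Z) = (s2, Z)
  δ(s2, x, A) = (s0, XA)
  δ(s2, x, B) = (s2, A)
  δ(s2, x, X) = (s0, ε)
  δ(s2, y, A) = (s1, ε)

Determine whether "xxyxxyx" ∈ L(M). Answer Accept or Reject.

(s0, xxyxxyx, Z) ⊢ (s1, xyxxyx, AZ) ⊢ (s1, yxxyx, BZ) ⊢ (s1, xxyx, BBZ) ⊢ (s2, xyx, BZ) ⊢ (s2, yx, AZ) ⊢ (s1, x, Z)
No transition applies at (s1, x, Z); input not fully consumed.

Reject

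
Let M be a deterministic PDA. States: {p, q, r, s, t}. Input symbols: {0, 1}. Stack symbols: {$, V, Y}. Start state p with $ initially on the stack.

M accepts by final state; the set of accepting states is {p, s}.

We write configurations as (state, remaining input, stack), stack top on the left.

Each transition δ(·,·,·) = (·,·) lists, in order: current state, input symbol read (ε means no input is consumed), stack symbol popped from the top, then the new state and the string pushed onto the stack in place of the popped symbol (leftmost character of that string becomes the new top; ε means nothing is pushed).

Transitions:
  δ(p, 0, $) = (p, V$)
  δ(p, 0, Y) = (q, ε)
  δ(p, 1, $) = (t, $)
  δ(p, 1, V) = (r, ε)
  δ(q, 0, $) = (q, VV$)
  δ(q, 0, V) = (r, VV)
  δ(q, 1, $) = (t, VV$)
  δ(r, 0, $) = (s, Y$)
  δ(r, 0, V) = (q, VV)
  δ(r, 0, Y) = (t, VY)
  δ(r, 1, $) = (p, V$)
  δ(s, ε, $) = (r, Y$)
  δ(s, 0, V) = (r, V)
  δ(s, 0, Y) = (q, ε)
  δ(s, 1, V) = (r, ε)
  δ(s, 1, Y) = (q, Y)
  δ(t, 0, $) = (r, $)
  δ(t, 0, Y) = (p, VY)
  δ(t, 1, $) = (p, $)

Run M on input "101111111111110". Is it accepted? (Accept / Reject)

(p, 101111111111110, $) ⊢ (t, 01111111111110, $) ⊢ (r, 1111111111110, $) ⊢ (p, 111111111110, V$) ⊢ (r, 11111111110, $) ⊢ (p, 1111111110, V$) ⊢ (r, 111111110, $) ⊢ (p, 11111110, V$) ⊢ (r, 1111110, $) ⊢ (p, 111110, V$) ⊢ (r, 11110, $) ⊢ (p, 1110, V$) ⊢ (r, 110, $) ⊢ (p, 10, V$) ⊢ (r, 0, $) ⊢ (s, ε, Y$)
All input consumed; state s ∈ F.

Accept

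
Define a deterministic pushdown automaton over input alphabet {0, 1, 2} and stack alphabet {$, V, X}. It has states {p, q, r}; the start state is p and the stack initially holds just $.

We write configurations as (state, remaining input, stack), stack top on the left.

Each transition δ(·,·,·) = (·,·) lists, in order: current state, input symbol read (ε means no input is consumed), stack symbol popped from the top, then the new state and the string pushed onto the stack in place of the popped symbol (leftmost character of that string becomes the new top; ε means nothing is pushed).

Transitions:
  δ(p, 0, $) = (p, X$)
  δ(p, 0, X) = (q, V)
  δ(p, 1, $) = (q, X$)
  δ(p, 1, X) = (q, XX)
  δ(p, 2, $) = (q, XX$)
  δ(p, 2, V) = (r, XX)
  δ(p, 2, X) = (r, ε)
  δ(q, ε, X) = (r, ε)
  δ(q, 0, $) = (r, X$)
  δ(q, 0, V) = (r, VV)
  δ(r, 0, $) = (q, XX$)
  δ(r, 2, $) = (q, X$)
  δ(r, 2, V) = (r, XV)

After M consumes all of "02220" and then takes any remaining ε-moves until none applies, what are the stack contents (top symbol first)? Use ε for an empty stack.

X$

(p, 02220, $)
  read 0, top $: go to p, push X$ → (p, 2220, X$)
  read 2, top X: go to r, push ε → (r, 220, $)
  read 2, top $: go to q, push X$ → (q, 20, X$)
  ε-move, top X: go to r, push ε → (r, 20, $)
  read 2, top $: go to q, push X$ → (q, 0, X$)
  ε-move, top X: go to r, push ε → (r, 0, $)
  read 0, top $: go to q, push XX$ → (q, ε, XX$)
  ε-move, top X: go to r, push ε → (r, ε, X$)
All input consumed in state r with stack X$.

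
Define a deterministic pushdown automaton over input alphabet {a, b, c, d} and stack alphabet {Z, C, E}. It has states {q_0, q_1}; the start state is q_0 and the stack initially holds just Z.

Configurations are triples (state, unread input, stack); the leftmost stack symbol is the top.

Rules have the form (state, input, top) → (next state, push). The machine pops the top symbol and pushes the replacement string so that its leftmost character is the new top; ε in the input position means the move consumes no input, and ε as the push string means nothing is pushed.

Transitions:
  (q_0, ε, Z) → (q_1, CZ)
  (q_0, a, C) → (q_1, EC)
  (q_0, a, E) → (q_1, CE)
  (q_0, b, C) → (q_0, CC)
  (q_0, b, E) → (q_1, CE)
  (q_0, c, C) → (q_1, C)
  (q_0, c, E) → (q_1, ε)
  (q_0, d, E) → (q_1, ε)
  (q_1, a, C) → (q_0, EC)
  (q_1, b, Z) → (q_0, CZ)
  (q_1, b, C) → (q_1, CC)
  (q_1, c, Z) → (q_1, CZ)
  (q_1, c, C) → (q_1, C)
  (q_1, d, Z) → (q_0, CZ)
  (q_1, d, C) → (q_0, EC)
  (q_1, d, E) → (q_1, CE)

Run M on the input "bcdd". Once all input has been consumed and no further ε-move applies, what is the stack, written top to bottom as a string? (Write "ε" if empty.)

(q_0, bcdd, Z)
  ε-move, top Z: go to q_1, push CZ → (q_1, bcdd, CZ)
  read b, top C: go to q_1, push CC → (q_1, cdd, CCZ)
  read c, top C: go to q_1, push C → (q_1, dd, CCZ)
  read d, top C: go to q_0, push EC → (q_0, d, ECCZ)
  read d, top E: go to q_1, push ε → (q_1, ε, CCZ)
All input consumed in state q_1 with stack CCZ.

CCZ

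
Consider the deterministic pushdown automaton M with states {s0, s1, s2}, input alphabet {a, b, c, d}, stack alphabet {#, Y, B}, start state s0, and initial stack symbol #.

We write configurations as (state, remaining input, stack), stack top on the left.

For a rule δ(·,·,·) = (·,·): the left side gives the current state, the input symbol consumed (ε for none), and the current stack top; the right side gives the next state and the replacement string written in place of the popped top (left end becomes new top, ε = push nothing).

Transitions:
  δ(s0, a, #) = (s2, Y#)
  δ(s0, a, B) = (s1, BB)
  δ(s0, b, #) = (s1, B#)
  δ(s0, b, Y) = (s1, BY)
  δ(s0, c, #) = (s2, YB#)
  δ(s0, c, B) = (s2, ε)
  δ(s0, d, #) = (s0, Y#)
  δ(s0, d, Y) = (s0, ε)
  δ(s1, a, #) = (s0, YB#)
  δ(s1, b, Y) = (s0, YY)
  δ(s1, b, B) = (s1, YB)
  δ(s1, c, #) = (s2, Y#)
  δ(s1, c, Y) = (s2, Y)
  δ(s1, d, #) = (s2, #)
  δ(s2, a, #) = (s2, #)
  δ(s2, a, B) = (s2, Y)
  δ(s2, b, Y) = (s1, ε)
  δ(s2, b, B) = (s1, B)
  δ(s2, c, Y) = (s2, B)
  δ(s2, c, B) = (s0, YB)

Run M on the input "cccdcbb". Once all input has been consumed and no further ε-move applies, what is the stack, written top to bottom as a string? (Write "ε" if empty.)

(s0, cccdcbb, #)
  read c, top #: go to s2, push YB# → (s2, ccdcbb, YB#)
  read c, top Y: go to s2, push B → (s2, cdcbb, BB#)
  read c, top B: go to s0, push YB → (s0, dcbb, YBB#)
  read d, top Y: go to s0, push ε → (s0, cbb, BB#)
  read c, top B: go to s2, push ε → (s2, bb, B#)
  read b, top B: go to s1, push B → (s1, b, B#)
  read b, top B: go to s1, push YB → (s1, ε, YB#)
All input consumed in state s1 with stack YB#.

YB#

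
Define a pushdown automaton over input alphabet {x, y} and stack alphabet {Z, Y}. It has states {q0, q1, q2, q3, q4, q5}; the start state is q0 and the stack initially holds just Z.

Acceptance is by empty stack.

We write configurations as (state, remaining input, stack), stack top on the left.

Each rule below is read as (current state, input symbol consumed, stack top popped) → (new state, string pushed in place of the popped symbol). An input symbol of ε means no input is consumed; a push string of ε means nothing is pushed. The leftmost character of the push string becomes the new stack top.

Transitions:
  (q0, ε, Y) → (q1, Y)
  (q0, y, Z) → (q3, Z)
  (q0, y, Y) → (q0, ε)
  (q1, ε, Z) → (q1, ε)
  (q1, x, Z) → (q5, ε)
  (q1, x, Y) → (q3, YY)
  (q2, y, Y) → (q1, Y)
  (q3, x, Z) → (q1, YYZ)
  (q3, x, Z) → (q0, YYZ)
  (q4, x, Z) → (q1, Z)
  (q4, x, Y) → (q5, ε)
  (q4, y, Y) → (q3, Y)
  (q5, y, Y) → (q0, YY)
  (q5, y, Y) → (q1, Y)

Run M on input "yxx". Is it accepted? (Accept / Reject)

No computation consumes all input and empties the stack.

Reject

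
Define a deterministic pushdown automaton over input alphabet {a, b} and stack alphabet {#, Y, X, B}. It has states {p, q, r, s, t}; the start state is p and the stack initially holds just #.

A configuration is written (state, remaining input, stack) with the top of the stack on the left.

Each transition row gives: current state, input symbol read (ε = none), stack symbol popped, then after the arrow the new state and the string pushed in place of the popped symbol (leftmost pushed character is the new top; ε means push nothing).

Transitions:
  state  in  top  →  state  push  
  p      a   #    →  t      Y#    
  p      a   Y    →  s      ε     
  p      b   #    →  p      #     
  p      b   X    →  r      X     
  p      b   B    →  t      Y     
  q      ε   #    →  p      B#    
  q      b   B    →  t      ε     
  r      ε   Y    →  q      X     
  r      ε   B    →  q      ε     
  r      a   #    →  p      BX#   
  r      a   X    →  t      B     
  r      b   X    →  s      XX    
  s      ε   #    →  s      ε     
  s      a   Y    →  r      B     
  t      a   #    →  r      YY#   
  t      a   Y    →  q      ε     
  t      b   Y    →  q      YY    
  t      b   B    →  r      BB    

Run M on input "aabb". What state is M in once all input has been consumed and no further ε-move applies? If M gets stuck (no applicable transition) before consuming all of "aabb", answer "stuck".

(p, aabb, #)
  read a, top #: go to t, push Y# → (t, abb, Y#)
  read a, top Y: go to q, push ε → (q, bb, #)
  ε-move, top #: go to p, push B# → (p, bb, B#)
  read b, top B: go to t, push Y → (t, b, Y#)
  read b, top Y: go to q, push YY → (q, ε, YY#)
All input consumed; M is in state q.

q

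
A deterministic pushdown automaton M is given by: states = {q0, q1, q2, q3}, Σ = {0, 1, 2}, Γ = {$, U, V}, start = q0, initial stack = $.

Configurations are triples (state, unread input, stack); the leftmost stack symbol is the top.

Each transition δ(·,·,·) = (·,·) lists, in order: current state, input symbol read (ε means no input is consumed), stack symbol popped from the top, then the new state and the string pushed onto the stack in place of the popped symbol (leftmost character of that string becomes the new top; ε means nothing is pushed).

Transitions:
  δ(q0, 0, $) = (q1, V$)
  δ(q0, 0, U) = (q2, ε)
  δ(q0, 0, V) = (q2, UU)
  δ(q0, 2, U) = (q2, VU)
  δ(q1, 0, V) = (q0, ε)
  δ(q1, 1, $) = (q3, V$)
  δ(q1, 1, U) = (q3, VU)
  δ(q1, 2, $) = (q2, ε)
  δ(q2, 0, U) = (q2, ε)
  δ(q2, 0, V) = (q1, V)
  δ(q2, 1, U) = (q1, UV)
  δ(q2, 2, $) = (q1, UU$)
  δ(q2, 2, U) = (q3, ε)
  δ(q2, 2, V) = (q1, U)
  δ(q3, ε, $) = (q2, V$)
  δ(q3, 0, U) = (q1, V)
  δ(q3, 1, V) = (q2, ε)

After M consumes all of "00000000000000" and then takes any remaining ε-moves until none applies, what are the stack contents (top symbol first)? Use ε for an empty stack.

$

(q0, 00000000000000, $)
  read 0, top $: go to q1, push V$ → (q1, 0000000000000, V$)
  read 0, top V: go to q0, push ε → (q0, 000000000000, $)
  read 0, top $: go to q1, push V$ → (q1, 00000000000, V$)
  read 0, top V: go to q0, push ε → (q0, 0000000000, $)
  read 0, top $: go to q1, push V$ → (q1, 000000000, V$)
  read 0, top V: go to q0, push ε → (q0, 00000000, $)
  read 0, top $: go to q1, push V$ → (q1, 0000000, V$)
  read 0, top V: go to q0, push ε → (q0, 000000, $)
  read 0, top $: go to q1, push V$ → (q1, 00000, V$)
  read 0, top V: go to q0, push ε → (q0, 0000, $)
  read 0, top $: go to q1, push V$ → (q1, 000, V$)
  read 0, top V: go to q0, push ε → (q0, 00, $)
  read 0, top $: go to q1, push V$ → (q1, 0, V$)
  read 0, top V: go to q0, push ε → (q0, ε, $)
All input consumed in state q0 with stack $.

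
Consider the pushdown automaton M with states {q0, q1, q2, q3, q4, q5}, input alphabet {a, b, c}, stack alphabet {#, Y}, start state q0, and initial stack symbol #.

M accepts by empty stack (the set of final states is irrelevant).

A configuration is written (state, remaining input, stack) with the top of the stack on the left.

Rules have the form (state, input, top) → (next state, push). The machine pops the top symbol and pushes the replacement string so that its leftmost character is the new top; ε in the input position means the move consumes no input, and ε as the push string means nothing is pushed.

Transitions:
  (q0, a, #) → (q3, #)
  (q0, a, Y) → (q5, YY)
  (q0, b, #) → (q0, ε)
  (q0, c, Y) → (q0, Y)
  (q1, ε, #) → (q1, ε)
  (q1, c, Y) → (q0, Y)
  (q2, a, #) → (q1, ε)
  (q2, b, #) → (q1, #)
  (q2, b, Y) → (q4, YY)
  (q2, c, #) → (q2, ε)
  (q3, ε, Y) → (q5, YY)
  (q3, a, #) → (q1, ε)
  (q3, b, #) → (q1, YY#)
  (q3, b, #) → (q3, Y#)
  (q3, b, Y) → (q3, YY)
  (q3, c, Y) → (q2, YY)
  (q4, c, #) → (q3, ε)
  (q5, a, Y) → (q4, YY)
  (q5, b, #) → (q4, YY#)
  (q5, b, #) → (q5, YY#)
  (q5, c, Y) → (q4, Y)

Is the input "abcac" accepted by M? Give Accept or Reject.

No computation consumes all input and empties the stack.

Reject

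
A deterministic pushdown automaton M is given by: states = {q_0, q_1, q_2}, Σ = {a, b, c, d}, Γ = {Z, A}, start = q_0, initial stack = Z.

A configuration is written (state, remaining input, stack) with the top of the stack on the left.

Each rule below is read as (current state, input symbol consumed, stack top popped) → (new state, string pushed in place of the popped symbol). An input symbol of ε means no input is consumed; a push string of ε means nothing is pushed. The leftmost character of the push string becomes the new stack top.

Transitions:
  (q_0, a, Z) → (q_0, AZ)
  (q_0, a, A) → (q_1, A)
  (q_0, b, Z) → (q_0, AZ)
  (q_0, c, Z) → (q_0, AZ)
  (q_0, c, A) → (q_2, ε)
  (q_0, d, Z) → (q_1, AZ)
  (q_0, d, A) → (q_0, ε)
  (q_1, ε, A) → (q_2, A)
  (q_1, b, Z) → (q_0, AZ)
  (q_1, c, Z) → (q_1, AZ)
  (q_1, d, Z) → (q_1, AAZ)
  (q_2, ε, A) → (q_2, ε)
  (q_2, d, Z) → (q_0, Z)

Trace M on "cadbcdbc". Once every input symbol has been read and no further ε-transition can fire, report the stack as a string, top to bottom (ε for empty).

Z

(q_0, cadbcdbc, Z)
  read c, top Z: go to q_0, push AZ → (q_0, adbcdbc, AZ)
  read a, top A: go to q_1, push A → (q_1, dbcdbc, AZ)
  ε-move, top A: go to q_2, push A → (q_2, dbcdbc, AZ)
  ε-move, top A: go to q_2, push ε → (q_2, dbcdbc, Z)
  read d, top Z: go to q_0, push Z → (q_0, bcdbc, Z)
  read b, top Z: go to q_0, push AZ → (q_0, cdbc, AZ)
  read c, top A: go to q_2, push ε → (q_2, dbc, Z)
  read d, top Z: go to q_0, push Z → (q_0, bc, Z)
  read b, top Z: go to q_0, push AZ → (q_0, c, AZ)
  read c, top A: go to q_2, push ε → (q_2, ε, Z)
All input consumed in state q_2 with stack Z.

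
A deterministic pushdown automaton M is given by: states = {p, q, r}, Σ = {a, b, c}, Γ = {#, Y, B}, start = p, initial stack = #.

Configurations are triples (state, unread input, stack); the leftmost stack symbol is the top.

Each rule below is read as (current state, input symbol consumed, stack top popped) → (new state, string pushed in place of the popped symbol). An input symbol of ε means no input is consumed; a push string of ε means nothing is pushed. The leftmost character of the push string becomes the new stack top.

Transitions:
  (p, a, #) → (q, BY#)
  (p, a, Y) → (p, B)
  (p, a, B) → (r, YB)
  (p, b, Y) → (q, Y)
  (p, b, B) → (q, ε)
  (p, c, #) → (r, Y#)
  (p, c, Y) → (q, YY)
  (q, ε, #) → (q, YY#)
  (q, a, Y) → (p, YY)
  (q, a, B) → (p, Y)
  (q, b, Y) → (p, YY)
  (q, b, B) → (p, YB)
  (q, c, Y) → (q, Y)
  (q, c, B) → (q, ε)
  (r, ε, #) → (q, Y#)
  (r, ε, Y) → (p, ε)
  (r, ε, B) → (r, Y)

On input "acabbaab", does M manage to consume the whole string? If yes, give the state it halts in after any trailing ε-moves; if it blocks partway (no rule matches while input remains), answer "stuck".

q

(p, acabbaab, #) ⊢ (q, cabbaab, BY#) ⊢ (q, abbaab, Y#) ⊢ (p, bbaab, YY#) ⊢ (q, baab, YY#) ⊢ (p, aab, YYY#) ⊢ (p, ab, BYY#) ⊢ (r, b, YBYY#) ⊢ (p, b, BYY#) ⊢ (q, ε, YY#)
All input consumed; M is in state q.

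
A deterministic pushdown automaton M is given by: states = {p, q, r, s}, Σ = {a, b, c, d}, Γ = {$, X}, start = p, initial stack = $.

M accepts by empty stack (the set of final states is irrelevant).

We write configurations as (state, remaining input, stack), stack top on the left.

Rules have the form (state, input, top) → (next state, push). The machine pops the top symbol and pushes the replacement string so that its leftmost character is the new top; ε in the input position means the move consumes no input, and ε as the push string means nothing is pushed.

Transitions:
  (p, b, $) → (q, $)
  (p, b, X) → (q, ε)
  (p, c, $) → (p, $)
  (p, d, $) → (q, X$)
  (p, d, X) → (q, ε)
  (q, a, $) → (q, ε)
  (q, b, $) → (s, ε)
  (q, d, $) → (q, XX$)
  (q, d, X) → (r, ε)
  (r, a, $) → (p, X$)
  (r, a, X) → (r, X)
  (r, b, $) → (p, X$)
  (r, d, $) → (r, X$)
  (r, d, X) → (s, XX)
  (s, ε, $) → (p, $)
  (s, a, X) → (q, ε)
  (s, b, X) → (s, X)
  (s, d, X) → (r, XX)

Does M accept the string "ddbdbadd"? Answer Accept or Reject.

Reject

(p, ddbdbadd, $)
  read d, top $: go to q, push X$ → (q, dbdbadd, X$)
  read d, top X: go to r, push ε → (r, bdbadd, $)
  read b, top $: go to p, push X$ → (p, dbadd, X$)
  read d, top X: go to q, push ε → (q, badd, $)
  read b, top $: go to s, push ε → (s, add, ε)
No transition applies at (s, add, ε); input not fully consumed.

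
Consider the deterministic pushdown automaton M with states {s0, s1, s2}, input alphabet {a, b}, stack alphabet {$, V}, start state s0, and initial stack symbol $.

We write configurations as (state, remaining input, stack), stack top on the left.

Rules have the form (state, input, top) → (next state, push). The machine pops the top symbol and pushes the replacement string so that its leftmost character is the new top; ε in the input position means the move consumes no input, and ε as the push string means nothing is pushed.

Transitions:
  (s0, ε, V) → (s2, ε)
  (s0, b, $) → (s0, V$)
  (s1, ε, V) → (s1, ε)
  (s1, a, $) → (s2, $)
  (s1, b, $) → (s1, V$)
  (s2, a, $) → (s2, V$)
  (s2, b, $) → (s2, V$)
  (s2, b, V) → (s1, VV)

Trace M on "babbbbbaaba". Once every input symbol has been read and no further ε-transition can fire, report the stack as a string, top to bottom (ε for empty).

$

(s0, babbbbbaaba, $)
  read b, top $: go to s0, push V$ → (s0, abbbbbaaba, V$)
  ε-move, top V: go to s2, push ε → (s2, abbbbbaaba, $)
  read a, top $: go to s2, push V$ → (s2, bbbbbaaba, V$)
  read b, top V: go to s1, push VV → (s1, bbbbaaba, VV$)
  ε-move, top V: go to s1, push ε → (s1, bbbbaaba, V$)
  ε-move, top V: go to s1, push ε → (s1, bbbbaaba, $)
  read b, top $: go to s1, push V$ → (s1, bbbaaba, V$)
  ε-move, top V: go to s1, push ε → (s1, bbbaaba, $)
  read b, top $: go to s1, push V$ → (s1, bbaaba, V$)
  ε-move, top V: go to s1, push ε → (s1, bbaaba, $)
  read b, top $: go to s1, push V$ → (s1, baaba, V$)
  ε-move, top V: go to s1, push ε → (s1, baaba, $)
  read b, top $: go to s1, push V$ → (s1, aaba, V$)
  ε-move, top V: go to s1, push ε → (s1, aaba, $)
  read a, top $: go to s2, push $ → (s2, aba, $)
  read a, top $: go to s2, push V$ → (s2, ba, V$)
  read b, top V: go to s1, push VV → (s1, a, VV$)
  ε-move, top V: go to s1, push ε → (s1, a, V$)
  ε-move, top V: go to s1, push ε → (s1, a, $)
  read a, top $: go to s2, push $ → (s2, ε, $)
All input consumed in state s2 with stack $.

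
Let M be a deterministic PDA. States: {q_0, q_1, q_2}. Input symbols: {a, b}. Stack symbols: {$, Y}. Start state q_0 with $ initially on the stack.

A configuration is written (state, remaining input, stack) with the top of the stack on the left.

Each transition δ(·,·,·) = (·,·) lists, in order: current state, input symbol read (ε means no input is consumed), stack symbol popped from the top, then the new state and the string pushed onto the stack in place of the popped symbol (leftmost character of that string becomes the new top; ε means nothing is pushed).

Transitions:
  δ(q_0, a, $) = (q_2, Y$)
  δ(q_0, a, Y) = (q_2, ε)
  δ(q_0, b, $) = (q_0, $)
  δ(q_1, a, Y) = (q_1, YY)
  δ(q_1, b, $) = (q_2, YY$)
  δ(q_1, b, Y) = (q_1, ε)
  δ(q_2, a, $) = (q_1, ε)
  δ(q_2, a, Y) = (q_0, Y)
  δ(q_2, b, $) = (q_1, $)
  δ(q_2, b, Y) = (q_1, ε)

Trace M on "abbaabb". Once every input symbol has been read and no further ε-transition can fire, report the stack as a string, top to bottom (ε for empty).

YY$

(q_0, abbaabb, $)
  read a, top $: go to q_2, push Y$ → (q_2, bbaabb, Y$)
  read b, top Y: go to q_1, push ε → (q_1, baabb, $)
  read b, top $: go to q_2, push YY$ → (q_2, aabb, YY$)
  read a, top Y: go to q_0, push Y → (q_0, abb, YY$)
  read a, top Y: go to q_2, push ε → (q_2, bb, Y$)
  read b, top Y: go to q_1, push ε → (q_1, b, $)
  read b, top $: go to q_2, push YY$ → (q_2, ε, YY$)
All input consumed in state q_2 with stack YY$.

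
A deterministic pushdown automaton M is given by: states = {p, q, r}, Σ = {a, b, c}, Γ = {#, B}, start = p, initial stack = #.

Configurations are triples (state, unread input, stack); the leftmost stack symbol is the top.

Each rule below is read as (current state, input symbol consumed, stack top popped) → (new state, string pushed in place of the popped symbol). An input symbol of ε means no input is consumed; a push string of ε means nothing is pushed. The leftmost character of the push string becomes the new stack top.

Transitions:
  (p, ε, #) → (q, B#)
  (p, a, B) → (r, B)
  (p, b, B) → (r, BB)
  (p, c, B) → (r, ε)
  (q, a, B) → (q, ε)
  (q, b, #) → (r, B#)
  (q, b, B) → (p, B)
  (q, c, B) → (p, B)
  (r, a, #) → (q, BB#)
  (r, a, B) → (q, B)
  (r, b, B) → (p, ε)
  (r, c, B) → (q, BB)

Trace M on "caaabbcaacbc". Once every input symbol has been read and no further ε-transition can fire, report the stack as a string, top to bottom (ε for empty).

BBB#

(p, caaabbcaacbc, #) ⊢ (q, caaabbcaacbc, B#) ⊢ (p, aaabbcaacbc, B#) ⊢ (r, aabbcaacbc, B#) ⊢ (q, abbcaacbc, B#) ⊢ (q, bbcaacbc, #) ⊢ (r, bcaacbc, B#) ⊢ (p, caacbc, #) ⊢ (q, caacbc, B#) ⊢ (p, aacbc, B#) ⊢ (r, acbc, B#) ⊢ (q, cbc, B#) ⊢ (p, bc, B#) ⊢ (r, c, BB#) ⊢ (q, ε, BBB#)
All input consumed in state q with stack BBB#.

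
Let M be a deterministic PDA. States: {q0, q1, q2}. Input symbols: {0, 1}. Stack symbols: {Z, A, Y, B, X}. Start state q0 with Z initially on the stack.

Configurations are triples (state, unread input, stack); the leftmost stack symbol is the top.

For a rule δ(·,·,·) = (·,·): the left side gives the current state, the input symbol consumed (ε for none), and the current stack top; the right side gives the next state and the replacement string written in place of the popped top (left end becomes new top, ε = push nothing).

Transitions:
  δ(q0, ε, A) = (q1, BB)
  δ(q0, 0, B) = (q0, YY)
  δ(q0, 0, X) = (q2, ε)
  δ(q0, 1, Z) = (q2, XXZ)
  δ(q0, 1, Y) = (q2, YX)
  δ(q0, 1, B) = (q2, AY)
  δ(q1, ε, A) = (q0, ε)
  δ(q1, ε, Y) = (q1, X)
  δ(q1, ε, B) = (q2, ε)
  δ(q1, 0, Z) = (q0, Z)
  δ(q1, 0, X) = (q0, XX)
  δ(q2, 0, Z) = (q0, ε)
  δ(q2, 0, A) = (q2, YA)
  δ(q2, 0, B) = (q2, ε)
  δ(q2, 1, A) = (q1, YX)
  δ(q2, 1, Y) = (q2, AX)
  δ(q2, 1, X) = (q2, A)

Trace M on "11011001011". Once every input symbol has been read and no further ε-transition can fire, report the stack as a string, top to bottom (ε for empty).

XXXAXXAXZ

(q0, 11011001011, Z)
  read 1, top Z: go to q2, push XXZ → (q2, 1011001011, XXZ)
  read 1, top X: go to q2, push A → (q2, 011001011, AXZ)
  read 0, top A: go to q2, push YA → (q2, 11001011, YAXZ)
  read 1, top Y: go to q2, push AX → (q2, 1001011, AXAXZ)
  read 1, top A: go to q1, push YX → (q1, 001011, YXXAXZ)
  ε-move, top Y: go to q1, push X → (q1, 001011, XXXAXZ)
  read 0, top X: go to q0, push XX → (q0, 01011, XXXXAXZ)
  read 0, top X: go to q2, push ε → (q2, 1011, XXXAXZ)
  read 1, top X: go to q2, push A → (q2, 011, AXXAXZ)
  read 0, top A: go to q2, push YA → (q2, 11, YAXXAXZ)
  read 1, top Y: go to q2, push AX → (q2, 1, AXAXXAXZ)
  read 1, top A: go to q1, push YX → (q1, ε, YXXAXXAXZ)
  ε-move, top Y: go to q1, push X → (q1, ε, XXXAXXAXZ)
All input consumed in state q1 with stack XXXAXXAXZ.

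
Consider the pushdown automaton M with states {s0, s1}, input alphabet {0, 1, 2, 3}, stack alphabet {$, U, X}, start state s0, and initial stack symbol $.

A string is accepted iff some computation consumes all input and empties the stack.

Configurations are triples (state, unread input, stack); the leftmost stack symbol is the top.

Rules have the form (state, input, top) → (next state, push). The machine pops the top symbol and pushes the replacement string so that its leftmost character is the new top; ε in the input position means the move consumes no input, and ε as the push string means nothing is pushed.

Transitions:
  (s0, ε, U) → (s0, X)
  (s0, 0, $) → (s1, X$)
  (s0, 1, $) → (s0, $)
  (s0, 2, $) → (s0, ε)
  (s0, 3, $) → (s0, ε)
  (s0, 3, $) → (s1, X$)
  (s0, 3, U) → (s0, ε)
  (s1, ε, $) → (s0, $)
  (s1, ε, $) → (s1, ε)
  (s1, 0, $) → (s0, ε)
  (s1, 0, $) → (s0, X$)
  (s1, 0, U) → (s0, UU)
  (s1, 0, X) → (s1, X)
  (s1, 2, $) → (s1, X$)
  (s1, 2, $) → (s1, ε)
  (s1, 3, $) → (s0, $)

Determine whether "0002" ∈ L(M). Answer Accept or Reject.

No computation consumes all input and empties the stack.

Reject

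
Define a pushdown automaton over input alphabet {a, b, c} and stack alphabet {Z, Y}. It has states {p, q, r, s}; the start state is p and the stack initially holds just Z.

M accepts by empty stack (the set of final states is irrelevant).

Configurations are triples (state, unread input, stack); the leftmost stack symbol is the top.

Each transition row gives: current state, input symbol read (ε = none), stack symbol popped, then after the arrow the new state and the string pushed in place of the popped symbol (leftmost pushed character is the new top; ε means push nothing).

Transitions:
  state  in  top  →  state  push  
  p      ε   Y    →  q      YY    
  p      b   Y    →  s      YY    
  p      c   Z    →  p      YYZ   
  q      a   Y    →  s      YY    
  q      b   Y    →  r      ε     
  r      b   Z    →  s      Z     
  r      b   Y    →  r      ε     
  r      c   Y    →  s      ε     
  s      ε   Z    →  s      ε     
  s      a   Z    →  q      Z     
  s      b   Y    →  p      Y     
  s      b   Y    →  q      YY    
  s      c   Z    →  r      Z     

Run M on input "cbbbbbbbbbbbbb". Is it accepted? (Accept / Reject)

Accept

One accepting computation: (p, cbbbbbbbbbbbbb, Z) ⊢ (p, bbbbbbbbbbbbb, YYZ) ⊢ (s, bbbbbbbbbbbb, YYYZ) ⊢ (p, bbbbbbbbbbb, YYYZ) ⊢ (s, bbbbbbbbbb, YYYYZ) ⊢ (p, bbbbbbbbb, YYYYZ) ⊢ (s, bbbbbbbb, YYYYYZ) ⊢ (q, bbbbbbb, YYYYYYZ) ⊢ (r, bbbbbb, YYYYYZ) ⊢ (r, bbbbb, YYYYZ) ⊢ (r, bbbb, YYYZ) ⊢ (r, bbb, YYZ) ⊢ (r, bb, YZ) ⊢ (r, b, Z) ⊢ (s, ε, Z) ⊢ (s, ε, ε)
All input consumed and the stack is empty.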